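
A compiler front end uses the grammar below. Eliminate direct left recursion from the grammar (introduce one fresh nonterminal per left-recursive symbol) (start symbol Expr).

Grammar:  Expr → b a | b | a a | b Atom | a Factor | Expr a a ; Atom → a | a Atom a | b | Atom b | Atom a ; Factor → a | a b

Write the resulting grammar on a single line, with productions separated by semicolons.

Expr, Atom are directly left-recursive.
For Expr: α = {a a}, β = {b a, b, a a, b Atom, a Factor}. Rewrite as Expr → β Expr1 and Expr1 → α Expr1 | ε.
For Atom: α = {b, a}, β = {a, a Atom a, b}. Rewrite as Atom → β Atom1 and Atom1 → α Atom1 | ε.

Expr → b a Expr1 | b Expr1 | a a Expr1 | b Atom Expr1 | a Factor Expr1; Atom → a Atom1 | a Atom a Atom1 | b Atom1; Factor → a | a b; Expr1 → a a Expr1 | ε; Atom1 → b Atom1 | a Atom1 | ε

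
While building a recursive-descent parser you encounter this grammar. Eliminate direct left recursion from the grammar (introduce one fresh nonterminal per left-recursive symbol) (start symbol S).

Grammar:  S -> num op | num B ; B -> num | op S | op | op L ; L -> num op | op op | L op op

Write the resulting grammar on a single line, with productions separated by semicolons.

S -> num op | num B; B -> num | op S | op | op L; L -> num op L' | op op L'; L' -> op op L' | ε

Directly left-recursive nonterminal: L.
For L: α = {op op}, β = {num op, op op}. Rewrite as L → β L' and L' → α L' | ε.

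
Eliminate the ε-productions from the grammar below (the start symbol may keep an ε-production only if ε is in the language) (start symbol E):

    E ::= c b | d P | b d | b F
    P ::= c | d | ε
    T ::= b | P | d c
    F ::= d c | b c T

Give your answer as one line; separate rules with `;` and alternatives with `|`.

E ::= c b | d P | d | b d | b F; P ::= c | d; T ::= b | P | d c; F ::= d c | b c T | b c

Nullable nonterminals: {P, T}.
ε ∉ L(G), so no ε-production is kept.
For each production, add variants omitting each subset of nullable occurrences: E → d P gives d P | d. F → b c T gives b c T | b c.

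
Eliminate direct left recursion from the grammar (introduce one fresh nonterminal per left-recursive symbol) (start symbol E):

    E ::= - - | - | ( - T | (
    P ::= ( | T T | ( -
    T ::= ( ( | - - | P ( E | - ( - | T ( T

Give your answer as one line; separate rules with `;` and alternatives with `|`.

E ::= - - | - | ( - T | (; P ::= ( | T T | ( -; T ::= ( ( T' | - - T' | P ( E T' | - ( - T'; T' ::= ( T T' | ε

Left recursion appears on T.
For T: α = {( T}, β = {( (, - -, P ( E, - ( -}. Rewrite as T → β T' and T' → α T' | ε.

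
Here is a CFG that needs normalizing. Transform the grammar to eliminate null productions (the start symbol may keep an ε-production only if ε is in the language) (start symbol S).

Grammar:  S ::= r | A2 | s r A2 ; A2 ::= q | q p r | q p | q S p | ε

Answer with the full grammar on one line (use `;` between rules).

Nullable set = {A2, S}.
ε ∈ L(G) since S is nullable, so keep S → ε.
For each production, add variants omitting each subset of nullable occurrences: S → s r A2 gives s r A2 | s r.

S ::= r | A2 | s r A2 | s r | ε; A2 ::= q | q p r | q p | q S p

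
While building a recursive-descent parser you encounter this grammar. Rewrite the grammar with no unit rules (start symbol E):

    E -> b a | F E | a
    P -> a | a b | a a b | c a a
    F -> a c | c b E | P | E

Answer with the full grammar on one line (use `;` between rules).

Unit pairs: F ⇒* {E, P}.
For each unit pair (A, B), copy every non-unit production of B to A, then drop all unit productions.

E -> b a | F E | a; P -> a | a b | a a b | c a a; F -> b a | F E | a | a c | c b E | a b | a a b | c a a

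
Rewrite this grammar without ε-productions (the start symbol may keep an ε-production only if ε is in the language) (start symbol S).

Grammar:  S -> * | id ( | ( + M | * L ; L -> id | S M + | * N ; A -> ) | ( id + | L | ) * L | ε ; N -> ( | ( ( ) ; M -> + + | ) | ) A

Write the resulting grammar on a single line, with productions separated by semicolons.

S -> * | id ( | ( + M | * L; L -> id | S M + | * N; A -> ) | ( id + | L | ) * L; N -> ( | ( ( ); M -> + + | ) | ) A

The nullable symbols are {A}.
ε ∉ L(G), so no ε-production is kept.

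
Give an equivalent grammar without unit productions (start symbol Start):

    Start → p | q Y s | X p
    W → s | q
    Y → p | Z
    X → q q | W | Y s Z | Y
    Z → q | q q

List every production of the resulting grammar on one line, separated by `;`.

Unit pairs: X ⇒* {W, Y, Z}; Y ⇒* {Z}.
Replace each nonterminal's rules with the union of the non-unit rules of every nonterminal it unit-derives.

Start → p | q Y s | X p; W → s | q; Y → q | q q | p; X → q | q q | p | Y s Z | s; Z → q | q q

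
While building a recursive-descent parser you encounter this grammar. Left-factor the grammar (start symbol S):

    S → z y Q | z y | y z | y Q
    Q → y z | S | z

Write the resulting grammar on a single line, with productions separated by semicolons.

S has alternatives sharing prefix 'z y': factor to S → z y S' with S' → Q | ε.
S has alternatives sharing prefix 'y': factor to S → y S'' with S'' → z | Q.

S → z y S' | y S''; Q → y z | S | z; S' → Q | ε; S'' → z | Q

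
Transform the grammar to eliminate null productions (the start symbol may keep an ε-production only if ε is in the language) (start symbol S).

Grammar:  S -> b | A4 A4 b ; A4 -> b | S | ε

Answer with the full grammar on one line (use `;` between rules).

S -> b | A4 A4 b | A4 b; A4 -> b | S

Nullable nonterminals: {A4}.
ε ∉ L(G), so no ε-production is kept.
For each production, add variants omitting each subset of nullable occurrences: S → A4 A4 b gives A4 A4 b | A4 b.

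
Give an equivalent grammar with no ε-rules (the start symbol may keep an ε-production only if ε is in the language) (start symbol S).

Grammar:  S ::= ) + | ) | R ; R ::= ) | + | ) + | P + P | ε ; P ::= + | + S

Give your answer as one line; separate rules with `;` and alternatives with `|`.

The nullable symbols are {R, S}.
ε ∈ L(G) since S is nullable, so keep S → ε.

S ::= ) + | ) | R | ε; R ::= ) | + | ) + | P + P; P ::= + | + S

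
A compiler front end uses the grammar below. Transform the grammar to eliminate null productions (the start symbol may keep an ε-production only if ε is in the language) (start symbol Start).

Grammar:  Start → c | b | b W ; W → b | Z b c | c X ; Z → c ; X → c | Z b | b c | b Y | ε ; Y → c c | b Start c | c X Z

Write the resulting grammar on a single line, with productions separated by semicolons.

The nullable symbols are {X}.
ε ∉ L(G), so no ε-production is kept.
Expand every rule over subsets of its nullable positions: W → c X gives c X | c. Y → c X Z gives c X Z | c Z.

Start → c | b | b W; W → b | Z b c | c X | c; Z → c; X → c | Z b | b c | b Y; Y → c c | b Start c | c X Z | c Z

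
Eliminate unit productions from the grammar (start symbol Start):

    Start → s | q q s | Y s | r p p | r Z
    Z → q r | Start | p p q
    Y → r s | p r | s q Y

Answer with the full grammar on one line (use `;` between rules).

Unit pairs: Z ⇒* {Start}.
For every A with A ⇒* B via unit rules, add B's non-unit alternatives to A; then delete every rule of the form X → Y.

Start → s | q q s | Y s | r p p | r Z; Z → q r | p p q | s | q q s | Y s | r p p | r Z; Y → r s | p r | s q Y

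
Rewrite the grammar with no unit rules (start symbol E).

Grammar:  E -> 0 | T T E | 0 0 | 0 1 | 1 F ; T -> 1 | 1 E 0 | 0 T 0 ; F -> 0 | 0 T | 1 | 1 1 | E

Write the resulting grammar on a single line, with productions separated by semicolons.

E -> 0 | T T E | 0 0 | 0 1 | 1 F; T -> 1 | 1 E 0 | 0 T 0; F -> 0 | T T E | 0 0 | 0 1 | 1 F | 0 T | 1 | 1 1

Unit pairs: F ⇒* {E}.
Replace each nonterminal's rules with the union of the non-unit rules of every nonterminal it unit-derives.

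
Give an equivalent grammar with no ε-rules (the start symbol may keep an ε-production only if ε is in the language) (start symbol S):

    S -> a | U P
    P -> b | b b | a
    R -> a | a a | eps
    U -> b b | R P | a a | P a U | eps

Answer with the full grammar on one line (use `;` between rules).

Nullable set = {R, U}.
ε ∉ L(G), so no ε-production is kept.
For each production, add variants omitting each subset of nullable occurrences: S → U P gives U P | P. U → R P gives R P | P. U → P a U gives P a U | P a.

S -> a | U P | P; P -> b | b b | a; R -> a | a a; U -> b b | R P | P | a a | P a U | P a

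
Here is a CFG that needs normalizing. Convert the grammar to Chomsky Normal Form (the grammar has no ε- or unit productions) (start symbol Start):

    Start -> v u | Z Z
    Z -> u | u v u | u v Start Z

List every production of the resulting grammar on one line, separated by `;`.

Start -> X1 X2 | Z Z; Z -> u | X2 Y1 | X2 Y2; X1 -> v; X2 -> u; Y1 -> X1 X2; Y2 -> X1 Y3; Y3 -> Start Z

Introduce a nonterminal for each terminal appearing in a rule of length ≥ 2: X1 → v, X2 → u.
Binarize each right-hand side of length ≥ 3 by chaining fresh nonterminals (Y1, Y2, …): affected rules were Z → X2 X1 X2; Z → X2 X1 Start Z.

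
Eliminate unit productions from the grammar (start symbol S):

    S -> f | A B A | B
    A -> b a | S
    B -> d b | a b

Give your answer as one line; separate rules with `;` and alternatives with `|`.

Unit pairs: A ⇒* {B, S}; S ⇒* {B}.
Replace each nonterminal's rules with the union of the non-unit rules of every nonterminal it unit-derives.

S -> d b | a b | f | A B A; A -> d b | a b | f | A B A | b a; B -> d b | a b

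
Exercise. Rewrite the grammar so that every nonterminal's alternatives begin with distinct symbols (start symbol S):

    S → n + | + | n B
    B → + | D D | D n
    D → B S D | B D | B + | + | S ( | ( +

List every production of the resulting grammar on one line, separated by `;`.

S → + | n S'; B → + | D B'; D → + | S ( | ( + | B D'; S' → + | B; B' → D | n; D' → S D | D | +

S has alternatives sharing prefix 'n': factor to S → n S' with S' → + | B.
B has alternatives sharing prefix 'D': factor to B → D B' with B' → D | n.
D has alternatives sharing prefix 'B': factor to D → B D' with D' → S D | D | +.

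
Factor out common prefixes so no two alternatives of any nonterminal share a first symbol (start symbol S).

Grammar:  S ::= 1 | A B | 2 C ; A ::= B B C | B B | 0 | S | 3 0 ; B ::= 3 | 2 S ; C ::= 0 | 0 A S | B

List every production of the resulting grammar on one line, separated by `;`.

A has alternatives sharing prefix 'B B': factor to A → B B A' with A' → C | ε.
C has alternatives sharing prefix '0': factor to C → 0 C' with C' → ε | A S.

S ::= 1 | A B | 2 C; A ::= 0 | S | 3 0 | B B A'; B ::= 3 | 2 S; C ::= B | 0 C'; A' ::= C | ε; C' ::= ε | A S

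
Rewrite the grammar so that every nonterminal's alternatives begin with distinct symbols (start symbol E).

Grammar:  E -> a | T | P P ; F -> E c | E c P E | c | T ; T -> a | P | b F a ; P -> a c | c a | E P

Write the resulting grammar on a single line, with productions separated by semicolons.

F has alternatives sharing prefix 'E c': factor to F → E c F' with F' → ε | P E.

E -> a | T | P P; F -> c | T | E c F'; T -> a | P | b F a; P -> a c | c a | E P; F' -> ε | P E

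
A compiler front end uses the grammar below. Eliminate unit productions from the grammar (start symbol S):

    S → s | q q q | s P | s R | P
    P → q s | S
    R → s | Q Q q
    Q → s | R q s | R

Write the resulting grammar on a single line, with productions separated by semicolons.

Unit pairs: P ⇒* {S}; Q ⇒* {R}; S ⇒* {P}.
For each unit pair (A, B), copy every non-unit production of B to A, then drop all unit productions.

S → s | q q q | s P | s R | q s; P → s | q q q | s P | s R | q s; R → s | Q Q q; Q → s | Q Q q | R q s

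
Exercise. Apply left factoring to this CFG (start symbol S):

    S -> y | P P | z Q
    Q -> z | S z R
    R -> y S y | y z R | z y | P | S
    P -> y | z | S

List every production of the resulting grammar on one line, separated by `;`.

R has alternatives sharing prefix 'y': factor to R → y R' with R' → S y | z R.

S -> y | P P | z Q; Q -> z | S z R; R -> z y | P | S | y R'; P -> y | z | S; R' -> S y | z R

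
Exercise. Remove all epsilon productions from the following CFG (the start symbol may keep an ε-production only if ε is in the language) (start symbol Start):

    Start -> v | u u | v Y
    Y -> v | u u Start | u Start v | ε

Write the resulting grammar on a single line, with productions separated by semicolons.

Start -> v | u u | v Y; Y -> v | u u Start | u Start v

Nullable set = {Y}.
ε ∉ L(G), so no ε-production is kept.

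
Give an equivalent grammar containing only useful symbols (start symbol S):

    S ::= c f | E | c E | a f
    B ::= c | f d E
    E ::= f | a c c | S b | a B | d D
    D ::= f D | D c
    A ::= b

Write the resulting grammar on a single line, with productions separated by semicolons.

S ::= c f | E | c E | a f; B ::= c | f d E; E ::= f | a c c | S b | a B

Generating nonterminals: {A, B, E, S}.
Reachable from S after that: {B, E, S}.
Removed useless symbols: {A, D} and every production mentioning them.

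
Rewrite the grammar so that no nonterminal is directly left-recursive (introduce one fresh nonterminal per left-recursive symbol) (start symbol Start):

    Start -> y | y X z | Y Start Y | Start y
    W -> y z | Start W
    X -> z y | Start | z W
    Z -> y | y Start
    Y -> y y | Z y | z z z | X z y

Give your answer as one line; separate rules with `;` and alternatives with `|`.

Start -> y Start1 | y X z Start1 | Y Start Y Start1; W -> y z | Start W; X -> z y | Start | z W; Z -> y | y Start; Y -> y y | Z y | z z z | X z y; Start1 -> y Start1 | eps

Start is directly left-recursive.
For Start: α = {y}, β = {y, y X z, Y Start Y}. Rewrite as Start → β Start1 and Start1 → α Start1 | ε.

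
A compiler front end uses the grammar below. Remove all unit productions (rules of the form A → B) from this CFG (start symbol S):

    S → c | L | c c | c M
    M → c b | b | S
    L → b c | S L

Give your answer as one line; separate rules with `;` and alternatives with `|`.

Unit pairs: M ⇒* {L, S}; S ⇒* {L}.
For each unit pair (A, B), copy every non-unit production of B to A, then drop all unit productions.

S → b c | S L | c | c c | c M; M → b c | S L | c | c c | c M | c b | b; L → b c | S L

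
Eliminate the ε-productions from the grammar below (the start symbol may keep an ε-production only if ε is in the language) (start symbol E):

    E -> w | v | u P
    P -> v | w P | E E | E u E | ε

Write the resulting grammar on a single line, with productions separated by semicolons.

E -> w | v | u P | u; P -> v | w P | w | E E | E u E

Nullable nonterminals: {P}.
ε ∉ L(G), so no ε-production is kept.
Expand every rule over subsets of its nullable positions: E → u P gives u P | u. P → w P gives w P | w.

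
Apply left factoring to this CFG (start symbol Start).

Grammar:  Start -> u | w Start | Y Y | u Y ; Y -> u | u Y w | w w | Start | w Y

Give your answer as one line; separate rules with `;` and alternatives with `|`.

Start has alternatives sharing prefix 'u': factor to Start → u Start1 with Start1 → ε | Y.
Y has alternatives sharing prefix 'u': factor to Y → u Y1 with Y1 → ε | Y w.
Y has alternatives sharing prefix 'w': factor to Y → w Y2 with Y2 → w | Y.

Start -> w Start | Y Y | u Start1; Y -> Start | u Y1 | w Y2; Start1 -> ε | Y; Y1 -> ε | Y w; Y2 -> w | Y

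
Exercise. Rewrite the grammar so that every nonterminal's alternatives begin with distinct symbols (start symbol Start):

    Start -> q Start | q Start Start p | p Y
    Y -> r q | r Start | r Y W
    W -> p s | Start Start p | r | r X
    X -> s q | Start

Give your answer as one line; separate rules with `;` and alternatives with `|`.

Start -> p Y | q Start Start1; Y -> r Y1; W -> p s | Start Start p | r W1; X -> s q | Start; Start1 -> ε | Start p; Y1 -> q | Start | Y W; W1 -> ε | X

Start has alternatives sharing prefix 'q Start': factor to Start → q Start Start1 with Start1 → ε | Start p.
Y has alternatives sharing prefix 'r': factor to Y → r Y1 with Y1 → q | Start | Y W.
W has alternatives sharing prefix 'r': factor to W → r W1 with W1 → ε | X.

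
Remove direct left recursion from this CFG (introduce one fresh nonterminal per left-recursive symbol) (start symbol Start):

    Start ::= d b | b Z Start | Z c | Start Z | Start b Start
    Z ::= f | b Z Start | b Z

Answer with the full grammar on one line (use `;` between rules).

Start is directly left-recursive.
For Start: α = {Z, b Start}, β = {d b, b Z Start, Z c}. Rewrite as Start → β Start1 and Start1 → α Start1 | ε.

Start ::= d b Start1 | b Z Start Start1 | Z c Start1; Z ::= f | b Z Start | b Z; Start1 ::= Z Start1 | b Start Start1 | ε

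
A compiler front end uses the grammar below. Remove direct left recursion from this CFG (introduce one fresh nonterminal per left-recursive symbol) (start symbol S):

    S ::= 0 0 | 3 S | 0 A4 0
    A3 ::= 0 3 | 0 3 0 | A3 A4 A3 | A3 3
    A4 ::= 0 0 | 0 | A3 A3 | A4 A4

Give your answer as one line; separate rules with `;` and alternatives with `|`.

A3, A4 are directly left-recursive.
For A3: α = {A4 A3, 3}, β = {0 3, 0 3 0}. Rewrite as A3 → β A3' and A3' → α A3' | ε.
For A4: α = {A4}, β = {0 0, 0, A3 A3}. Rewrite as A4 → β A4' and A4' → α A4' | ε.

S ::= 0 0 | 3 S | 0 A4 0; A3 ::= 0 3 A3' | 0 3 0 A3'; A4 ::= 0 0 A4' | 0 A4' | A3 A3 A4'; A3' ::= A4 A3 A3' | 3 A3' | epsilon; A4' ::= A4 A4' | epsilon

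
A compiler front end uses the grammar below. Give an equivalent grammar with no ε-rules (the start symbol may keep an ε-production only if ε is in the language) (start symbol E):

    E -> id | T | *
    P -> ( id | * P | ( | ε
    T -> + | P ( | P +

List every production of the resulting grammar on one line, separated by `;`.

E -> id | T | *; P -> ( id | * P | * | (; T -> + | P ( | ( | P +

The nullable symbols are {P}.
ε ∉ L(G), so no ε-production is kept.
For each production, add variants omitting each subset of nullable occurrences: P → * P gives * P | *. T → P ( gives P ( | (.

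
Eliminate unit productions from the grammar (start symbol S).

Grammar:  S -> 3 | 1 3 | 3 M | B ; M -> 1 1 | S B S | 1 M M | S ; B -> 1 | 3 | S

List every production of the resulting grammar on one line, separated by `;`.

Unit pairs: B ⇒* {S}; M ⇒* {B, S}; S ⇒* {B}.
Replace each nonterminal's rules with the union of the non-unit rules of every nonterminal it unit-derives.

S -> 1 | 3 | 1 3 | 3 M; M -> 1 | 3 | 1 3 | 3 M | 1 1 | S B S | 1 M M; B -> 1 | 3 | 1 3 | 3 M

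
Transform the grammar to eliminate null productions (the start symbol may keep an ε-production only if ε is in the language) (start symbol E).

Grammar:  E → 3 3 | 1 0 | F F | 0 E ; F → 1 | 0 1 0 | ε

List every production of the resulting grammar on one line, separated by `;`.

E → 3 3 | 1 0 | F F | F | 0 E | 0 | ε; F → 1 | 0 1 0

Nullable nonterminals: {E, F}.
ε ∈ L(G) since E is nullable, so keep E → ε.
For each production, add variants omitting each subset of nullable occurrences: E → F F gives F F | F. E → 0 E gives 0 E | 0.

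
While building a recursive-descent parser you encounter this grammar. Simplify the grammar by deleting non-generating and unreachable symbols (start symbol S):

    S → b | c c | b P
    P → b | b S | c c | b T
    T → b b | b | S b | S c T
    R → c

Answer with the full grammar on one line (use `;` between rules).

S → b | c c | b P; P → b | b S | c c | b T; T → b b | b | S b | S c T

Generating nonterminals: {P, R, S, T}.
Reachable from S after that: {P, S, T}.
Removed useless symbols: {R} and every production mentioning them.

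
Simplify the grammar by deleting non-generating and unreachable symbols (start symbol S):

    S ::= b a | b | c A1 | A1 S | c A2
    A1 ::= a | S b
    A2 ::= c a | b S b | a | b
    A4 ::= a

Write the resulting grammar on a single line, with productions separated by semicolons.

S ::= b a | b | c A1 | A1 S | c A2; A1 ::= a | S b; A2 ::= c a | b S b | a | b

Generating nonterminals: {A1, A2, A4, S}.
Reachable from S after that: {A1, A2, S}.
Removed useless symbols: {A4} and every production mentioning them.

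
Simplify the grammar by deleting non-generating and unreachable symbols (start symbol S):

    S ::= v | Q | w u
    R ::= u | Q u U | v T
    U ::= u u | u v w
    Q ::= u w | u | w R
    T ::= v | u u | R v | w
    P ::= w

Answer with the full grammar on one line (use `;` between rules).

S ::= v | Q | w u; R ::= u | Q u U | v T; U ::= u u | u v w; Q ::= u w | u | w R; T ::= v | u u | R v | w

Generating nonterminals: {P, Q, R, S, T, U}.
Reachable from S after that: {Q, R, S, T, U}.
Removed useless symbols: {P} and every production mentioning them.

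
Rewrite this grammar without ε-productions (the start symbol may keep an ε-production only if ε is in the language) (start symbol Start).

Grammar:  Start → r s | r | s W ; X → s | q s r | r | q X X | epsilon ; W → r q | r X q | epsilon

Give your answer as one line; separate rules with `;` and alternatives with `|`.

Nullable nonterminals: {W, X}.
ε ∉ L(G), so no ε-production is kept.
Add the nullable-subset variants: Start → s W gives s W | s. X → q X X gives q X X | q X | q.

Start → r s | r | s W | s; X → s | q s r | r | q X X | q X | q; W → r q | r X q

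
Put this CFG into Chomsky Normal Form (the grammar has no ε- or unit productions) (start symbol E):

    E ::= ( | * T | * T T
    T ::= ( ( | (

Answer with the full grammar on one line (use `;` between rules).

E ::= ( | X1 T | X1 Y1; T ::= X2 X2 | (; X1 ::= *; X2 ::= (; Y1 ::= T T

Introduce a nonterminal for each terminal appearing in a rule of length ≥ 2: X1 → *, X2 → (.
Binarize each right-hand side of length ≥ 3 by chaining fresh nonterminals (Y1, Y2, …): affected rules were E → X1 T T.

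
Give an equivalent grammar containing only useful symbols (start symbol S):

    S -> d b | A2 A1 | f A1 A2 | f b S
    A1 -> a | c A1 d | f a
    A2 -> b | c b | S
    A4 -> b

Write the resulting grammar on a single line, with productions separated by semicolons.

S -> d b | A2 A1 | f A1 A2 | f b S; A1 -> a | c A1 d | f a; A2 -> b | c b | S

Generating nonterminals: {A1, A2, A4, S}.
Reachable from S after that: {A1, A2, S}.
Removed useless symbols: {A4} and every production mentioning them.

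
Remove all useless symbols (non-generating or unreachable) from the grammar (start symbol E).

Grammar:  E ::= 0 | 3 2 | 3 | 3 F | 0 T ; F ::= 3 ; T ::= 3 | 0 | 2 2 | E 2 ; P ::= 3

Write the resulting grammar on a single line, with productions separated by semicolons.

E ::= 0 | 3 2 | 3 | 3 F | 0 T; F ::= 3; T ::= 3 | 0 | 2 2 | E 2

Generating nonterminals: {E, F, P, T}.
Reachable from E after that: {E, F, T}.
Removed useless symbols: {P} and every production mentioning them.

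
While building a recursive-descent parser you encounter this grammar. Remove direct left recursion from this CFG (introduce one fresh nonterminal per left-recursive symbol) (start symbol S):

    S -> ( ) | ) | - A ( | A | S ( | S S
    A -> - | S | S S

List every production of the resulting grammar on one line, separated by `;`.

S -> ( ) S' | ) S' | - A ( S' | A S'; A -> - | S | S S; S' -> ( S' | S S' | ε

S is directly left-recursive.
For S: α = {(, S}, β = {( ), ), - A (, A}. Rewrite as S → β S' and S' → α S' | ε.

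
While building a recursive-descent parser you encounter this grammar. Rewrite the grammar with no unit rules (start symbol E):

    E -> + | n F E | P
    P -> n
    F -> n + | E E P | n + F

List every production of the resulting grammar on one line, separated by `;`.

E -> + | n F E | n; P -> n; F -> n + | E E P | n + F

Unit pairs: E ⇒* {P}.
For each unit pair (A, B), copy every non-unit production of B to A, then drop all unit productions.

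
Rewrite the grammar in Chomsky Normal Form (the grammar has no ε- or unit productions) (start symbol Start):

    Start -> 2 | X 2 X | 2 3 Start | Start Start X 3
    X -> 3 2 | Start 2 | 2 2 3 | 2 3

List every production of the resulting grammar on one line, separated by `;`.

Introduce a nonterminal for each terminal appearing in a rule of length ≥ 2: X1 → 2, X2 → 3.
Binarize each right-hand side of length ≥ 3 by chaining fresh nonterminals (Y1, Y2, …): affected rules were Start → X X1 X; Start → X1 X2 Start; Start → Start Start X X2; X → X1 X1 X2.

Start -> 2 | X Y1 | X1 Y2 | Start Y3; X -> X2 X1 | Start X1 | X1 Y5 | X1 X2; X1 -> 2; X2 -> 3; Y1 -> X1 X; Y2 -> X2 Start; Y3 -> Start Y4; Y4 -> X X2; Y5 -> X1 X2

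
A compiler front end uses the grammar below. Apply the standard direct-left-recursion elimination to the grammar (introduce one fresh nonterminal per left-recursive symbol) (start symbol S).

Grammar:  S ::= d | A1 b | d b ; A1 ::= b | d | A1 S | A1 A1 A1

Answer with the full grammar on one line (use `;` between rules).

Directly left-recursive nonterminal: A1.
For A1: α = {S, A1 A1}, β = {b, d}. Rewrite as A1 → β A1' and A1' → α A1' | ε.

S ::= d | A1 b | d b; A1 ::= b A1' | d A1'; A1' ::= S A1' | A1 A1 A1' | ε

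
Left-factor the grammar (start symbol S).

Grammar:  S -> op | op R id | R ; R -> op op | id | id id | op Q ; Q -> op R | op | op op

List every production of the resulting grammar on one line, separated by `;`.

S -> R | op S'; R -> op R' | id R''; Q -> op Q'; S' -> ε | R id; R' -> op | Q; R'' -> ε | id; Q' -> R | ε | op

S has alternatives sharing prefix 'op': factor to S → op S' with S' → ε | R id.
R has alternatives sharing prefix 'op': factor to R → op R' with R' → op | Q.
R has alternatives sharing prefix 'id': factor to R → id R'' with R'' → ε | id.
Q has alternatives sharing prefix 'op': factor to Q → op Q' with Q' → R | ε | op.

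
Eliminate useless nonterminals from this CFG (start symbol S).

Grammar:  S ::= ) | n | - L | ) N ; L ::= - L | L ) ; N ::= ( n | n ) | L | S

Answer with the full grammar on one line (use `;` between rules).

Generating nonterminals: {N, S}.
Reachable from S after that: {N, S}.
Removed useless symbols: {L} and every production mentioning them.

S ::= ) | n | ) N; N ::= ( n | n ) | S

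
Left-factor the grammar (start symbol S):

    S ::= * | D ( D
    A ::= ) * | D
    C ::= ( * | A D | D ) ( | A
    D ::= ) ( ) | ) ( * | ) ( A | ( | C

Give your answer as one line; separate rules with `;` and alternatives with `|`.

C has alternatives sharing prefix 'A': factor to C → A C' with C' → D | ε.
D has alternatives sharing prefix ') (': factor to D → ) ( D' with D' → ) | * | A.

S ::= * | D ( D; A ::= ) * | D; C ::= ( * | D ) ( | A C'; D ::= ( | C | ) ( D'; C' ::= D | epsilon; D' ::= ) | * | A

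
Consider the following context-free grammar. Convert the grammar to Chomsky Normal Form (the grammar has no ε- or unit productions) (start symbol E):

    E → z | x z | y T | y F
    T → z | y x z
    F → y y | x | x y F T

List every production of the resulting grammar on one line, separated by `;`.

Introduce a nonterminal for each terminal appearing in a rule of length ≥ 2: X1 → x, X2 → z, X3 → y.
Binarize each right-hand side of length ≥ 3 by chaining fresh nonterminals (Y1, Y2, …): affected rules were T → X3 X1 X2; F → X1 X3 F T.

E → z | X1 X2 | X3 T | X3 F; T → z | X3 Y1; F → X3 X3 | x | X1 Y2; X1 → x; X2 → z; X3 → y; Y1 → X1 X2; Y2 → X3 Y3; Y3 → F T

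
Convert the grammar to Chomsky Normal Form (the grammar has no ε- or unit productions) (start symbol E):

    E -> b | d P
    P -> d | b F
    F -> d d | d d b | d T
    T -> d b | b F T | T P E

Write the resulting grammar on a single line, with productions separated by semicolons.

Introduce a nonterminal for each terminal appearing in a rule of length ≥ 2: X1 → d, X2 → b.
Binarize each right-hand side of length ≥ 3 by chaining fresh nonterminals (Y1, Y2, …): affected rules were F → X1 X1 X2; T → X2 F T; T → T P E.

E -> b | X1 P; P -> d | X2 F; F -> X1 X1 | X1 Y1 | X1 T; T -> X1 X2 | X2 Y2 | T Y3; X1 -> d; X2 -> b; Y1 -> X1 X2; Y2 -> F T; Y3 -> P E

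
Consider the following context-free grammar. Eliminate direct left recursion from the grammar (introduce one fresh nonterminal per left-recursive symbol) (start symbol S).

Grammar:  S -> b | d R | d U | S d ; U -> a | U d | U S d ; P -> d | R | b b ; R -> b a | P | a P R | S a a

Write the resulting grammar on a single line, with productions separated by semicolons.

Left recursion appears on S, U.
For S: α = {d}, β = {b, d R, d U}. Rewrite as S → β S' and S' → α S' | ε.
For U: α = {d, S d}, β = {a}. Rewrite as U → β U' and U' → α U' | ε.

S -> b S' | d R S' | d U S'; U -> a U'; P -> d | R | b b; R -> b a | P | a P R | S a a; S' -> d S' | ε; U' -> d U' | S d U' | ε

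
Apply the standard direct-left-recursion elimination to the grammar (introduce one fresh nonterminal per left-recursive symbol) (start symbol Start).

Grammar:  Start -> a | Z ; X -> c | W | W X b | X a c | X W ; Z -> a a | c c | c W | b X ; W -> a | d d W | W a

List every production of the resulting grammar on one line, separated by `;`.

Start -> a | Z; X -> c X1 | W X1 | W X b X1; Z -> a a | c c | c W | b X; W -> a W1 | d d W W1; X1 -> a c X1 | W X1 | ε; W1 -> a W1 | ε

Directly left-recursive nonterminals: X, W.
For X: α = {a c, W}, β = {c, W, W X b}. Rewrite as X → β X1 and X1 → α X1 | ε.
For W: α = {a}, β = {a, d d W}. Rewrite as W → β W1 and W1 → α W1 | ε.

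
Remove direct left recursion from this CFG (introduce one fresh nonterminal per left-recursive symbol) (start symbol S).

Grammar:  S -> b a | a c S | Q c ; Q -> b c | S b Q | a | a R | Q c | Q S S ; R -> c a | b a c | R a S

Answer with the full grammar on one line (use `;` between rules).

Directly left-recursive nonterminals: Q, R.
For Q: α = {c, S S}, β = {b c, S b Q, a, a R}. Rewrite as Q → β Q' and Q' → α Q' | ε.
For R: α = {a S}, β = {c a, b a c}. Rewrite as R → β R' and R' → α R' | ε.

S -> b a | a c S | Q c; Q -> b c Q' | S b Q Q' | a Q' | a R Q'; R -> c a R' | b a c R'; Q' -> c Q' | S S Q' | ε; R' -> a S R' | ε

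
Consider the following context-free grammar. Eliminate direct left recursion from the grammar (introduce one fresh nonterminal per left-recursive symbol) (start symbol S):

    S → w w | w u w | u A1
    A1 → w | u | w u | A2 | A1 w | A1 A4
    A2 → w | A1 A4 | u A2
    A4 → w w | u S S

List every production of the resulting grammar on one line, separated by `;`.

Left recursion appears on A1.
For A1: α = {w, A4}, β = {w, u, w u, A2}. Rewrite as A1 → β A1' and A1' → α A1' | ε.

S → w w | w u w | u A1; A1 → w A1' | u A1' | w u A1' | A2 A1'; A2 → w | A1 A4 | u A2; A4 → w w | u S S; A1' → w A1' | A4 A1' | ε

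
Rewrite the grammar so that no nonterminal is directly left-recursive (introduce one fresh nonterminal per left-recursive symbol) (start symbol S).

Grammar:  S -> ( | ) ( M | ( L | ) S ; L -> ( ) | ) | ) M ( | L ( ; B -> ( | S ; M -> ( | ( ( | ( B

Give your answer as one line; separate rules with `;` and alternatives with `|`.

L is directly left-recursive.
For L: α = {(}, β = {( ), ), ) M (}. Rewrite as L → β L' and L' → α L' | ε.

S -> ( | ) ( M | ( L | ) S; L -> ( ) L' | ) L' | ) M ( L'; B -> ( | S; M -> ( | ( ( | ( B; L' -> ( L' | ε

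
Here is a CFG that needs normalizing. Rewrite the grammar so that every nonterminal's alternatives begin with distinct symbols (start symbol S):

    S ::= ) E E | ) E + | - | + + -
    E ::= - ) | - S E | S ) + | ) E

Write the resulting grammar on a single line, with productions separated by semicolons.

S has alternatives sharing prefix ') E': factor to S → ) E S' with S' → E | +.
E has alternatives sharing prefix '-': factor to E → - E' with E' → ) | S E.

S ::= - | + + - | ) E S'; E ::= S ) + | ) E | - E'; S' ::= E | +; E' ::= ) | S E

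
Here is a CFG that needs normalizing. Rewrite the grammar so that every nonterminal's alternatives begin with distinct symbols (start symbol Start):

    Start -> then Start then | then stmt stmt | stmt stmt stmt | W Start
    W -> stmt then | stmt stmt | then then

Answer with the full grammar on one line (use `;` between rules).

Start -> stmt stmt stmt | W Start | then Start1; W -> then then | stmt W1; Start1 -> Start then | stmt stmt; W1 -> then | stmt

Start has alternatives sharing prefix 'then': factor to Start → then Start1 with Start1 → Start then | stmt stmt.
W has alternatives sharing prefix 'stmt': factor to W → stmt W1 with W1 → then | stmt.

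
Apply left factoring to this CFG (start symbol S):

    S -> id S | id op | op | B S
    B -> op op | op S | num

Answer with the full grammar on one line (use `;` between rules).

S has alternatives sharing prefix 'id': factor to S → id S' with S' → S | op.
B has alternatives sharing prefix 'op': factor to B → op B' with B' → op | S.

S -> op | B S | id S'; B -> num | op B'; S' -> S | op; B' -> op | S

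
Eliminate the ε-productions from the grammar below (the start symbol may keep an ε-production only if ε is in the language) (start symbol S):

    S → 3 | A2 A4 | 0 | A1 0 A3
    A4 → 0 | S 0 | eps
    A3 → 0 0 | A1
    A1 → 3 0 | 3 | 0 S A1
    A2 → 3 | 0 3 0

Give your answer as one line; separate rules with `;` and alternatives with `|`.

Nullable set = {A4}.
ε ∉ L(G), so no ε-production is kept.
Add the nullable-subset variants: S → A2 A4 gives A2 A4 | A2.

S → 3 | A2 A4 | A2 | 0 | A1 0 A3; A4 → 0 | S 0; A3 → 0 0 | A1; A1 → 3 0 | 3 | 0 S A1; A2 → 3 | 0 3 0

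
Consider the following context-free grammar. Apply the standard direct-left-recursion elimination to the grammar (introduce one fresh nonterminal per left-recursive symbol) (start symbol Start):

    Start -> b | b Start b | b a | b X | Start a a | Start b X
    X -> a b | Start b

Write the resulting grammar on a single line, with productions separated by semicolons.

Start -> b Start1 | b Start b Start1 | b a Start1 | b X Start1; X -> a b | Start b; Start1 -> a a Start1 | b X Start1 | ε

Left recursion appears on Start.
For Start: α = {a a, b X}, β = {b, b Start b, b a, b X}. Rewrite as Start → β Start1 and Start1 → α Start1 | ε.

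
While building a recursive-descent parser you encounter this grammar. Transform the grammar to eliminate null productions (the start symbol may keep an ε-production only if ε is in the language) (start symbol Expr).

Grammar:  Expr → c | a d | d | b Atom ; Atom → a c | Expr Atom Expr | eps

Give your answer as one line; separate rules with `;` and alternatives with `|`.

Expr → c | a d | d | b Atom | b; Atom → a c | Expr Atom Expr | Expr Expr

Nullable nonterminals: {Atom}.
ε ∉ L(G), so no ε-production is kept.
Add the nullable-subset variants: Expr → b Atom gives b Atom | b. Atom → Expr Atom Expr gives Expr Atom Expr | Expr Expr.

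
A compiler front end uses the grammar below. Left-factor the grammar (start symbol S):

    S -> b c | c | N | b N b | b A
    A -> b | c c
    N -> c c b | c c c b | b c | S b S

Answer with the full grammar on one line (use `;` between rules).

S -> c | N | b S'; A -> b | c c; N -> b c | S b S | c c N'; S' -> c | N b | A; N' -> b | c b

S has alternatives sharing prefix 'b': factor to S → b S' with S' → c | N b | A.
N has alternatives sharing prefix 'c c': factor to N → c c N' with N' → b | c b.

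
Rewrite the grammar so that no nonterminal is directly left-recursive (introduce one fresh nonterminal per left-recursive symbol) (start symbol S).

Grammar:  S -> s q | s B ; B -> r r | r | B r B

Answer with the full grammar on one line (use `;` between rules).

S -> s q | s B; B -> r r B' | r B'; B' -> r B B' | ε

Directly left-recursive nonterminal: B.
For B: α = {r B}, β = {r r, r}. Rewrite as B → β B' and B' → α B' | ε.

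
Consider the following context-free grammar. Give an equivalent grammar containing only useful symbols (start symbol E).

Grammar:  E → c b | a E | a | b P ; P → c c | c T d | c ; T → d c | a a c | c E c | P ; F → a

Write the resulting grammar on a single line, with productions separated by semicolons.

Generating nonterminals: {E, F, P, T}.
Reachable from E after that: {E, P, T}.
Removed useless symbols: {F} and every production mentioning them.

E → c b | a E | a | b P; P → c c | c T d | c; T → d c | a a c | c E c | P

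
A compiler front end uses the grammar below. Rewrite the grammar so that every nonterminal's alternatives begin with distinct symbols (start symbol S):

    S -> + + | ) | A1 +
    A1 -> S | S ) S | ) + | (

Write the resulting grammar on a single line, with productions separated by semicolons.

S -> + + | ) | A1 +; A1 -> ) + | ( | S A1'; A1' -> ε | ) S

A1 has alternatives sharing prefix 'S': factor to A1 → S A1' with A1' → ε | ) S.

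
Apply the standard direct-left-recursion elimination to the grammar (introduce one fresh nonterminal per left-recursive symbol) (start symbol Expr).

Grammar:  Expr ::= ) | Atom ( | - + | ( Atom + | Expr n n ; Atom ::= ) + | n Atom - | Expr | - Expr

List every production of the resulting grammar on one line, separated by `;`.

Directly left-recursive nonterminal: Expr.
For Expr: α = {n n}, β = {), Atom (, - +, ( Atom +}. Rewrite as Expr → β Expr1 and Expr1 → α Expr1 | ε.

Expr ::= ) Expr1 | Atom ( Expr1 | - + Expr1 | ( Atom + Expr1; Atom ::= ) + | n Atom - | Expr | - Expr; Expr1 ::= n n Expr1 | ε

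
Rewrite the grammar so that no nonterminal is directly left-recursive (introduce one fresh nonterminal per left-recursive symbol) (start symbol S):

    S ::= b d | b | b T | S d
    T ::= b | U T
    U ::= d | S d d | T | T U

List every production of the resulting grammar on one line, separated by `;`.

Directly left-recursive nonterminal: S.
For S: α = {d}, β = {b d, b, b T}. Rewrite as S → β S' and S' → α S' | ε.

S ::= b d S' | b S' | b T S'; T ::= b | U T; U ::= d | S d d | T | T U; S' ::= d S' | ε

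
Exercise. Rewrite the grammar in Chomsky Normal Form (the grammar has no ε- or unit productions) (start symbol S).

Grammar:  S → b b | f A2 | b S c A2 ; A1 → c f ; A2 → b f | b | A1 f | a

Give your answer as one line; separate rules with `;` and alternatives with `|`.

Introduce a nonterminal for each terminal appearing in a rule of length ≥ 2: X1 → b, X2 → f, X3 → c.
Binarize each right-hand side of length ≥ 3 by chaining fresh nonterminals (Y1, Y2, …): affected rules were S → X1 S X3 A2.

S → X1 X1 | X2 A2 | X1 Y1; A1 → X3 X2; A2 → X1 X2 | b | A1 X2 | a; X1 → b; X2 → f; X3 → c; Y1 → S Y2; Y2 → X3 A2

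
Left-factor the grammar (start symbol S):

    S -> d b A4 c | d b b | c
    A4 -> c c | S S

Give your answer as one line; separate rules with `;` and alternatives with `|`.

S has alternatives sharing prefix 'd b': factor to S → d b S' with S' → A4 c | b.

S -> c | d b S'; A4 -> c c | S S; S' -> A4 c | b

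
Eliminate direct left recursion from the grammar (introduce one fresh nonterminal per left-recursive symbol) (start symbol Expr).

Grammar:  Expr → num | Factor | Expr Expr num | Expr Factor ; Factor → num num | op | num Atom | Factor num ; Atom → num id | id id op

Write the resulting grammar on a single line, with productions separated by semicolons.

Expr → num Expr1 | Factor Expr1; Factor → num num Factor1 | op Factor1 | num Atom Factor1; Atom → num id | id id op; Expr1 → Expr num Expr1 | Factor Expr1 | epsilon; Factor1 → num Factor1 | epsilon

Expr, Factor are directly left-recursive.
For Expr: α = {Expr num, Factor}, β = {num, Factor}. Rewrite as Expr → β Expr1 and Expr1 → α Expr1 | ε.
For Factor: α = {num}, β = {num num, op, num Atom}. Rewrite as Factor → β Factor1 and Factor1 → α Factor1 | ε.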